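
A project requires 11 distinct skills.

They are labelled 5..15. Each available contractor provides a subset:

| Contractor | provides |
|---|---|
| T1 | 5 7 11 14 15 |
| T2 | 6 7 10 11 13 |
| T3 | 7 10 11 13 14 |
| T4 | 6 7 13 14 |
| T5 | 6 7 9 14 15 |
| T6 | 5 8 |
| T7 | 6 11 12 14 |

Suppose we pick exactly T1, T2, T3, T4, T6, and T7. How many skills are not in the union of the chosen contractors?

Union of T1, T2, T3, T4, T6, T7 = {5, 6, 7, 8, 10, 11, 12, 13, 14, 15}.
Not covered: 9 — 1 skill.

1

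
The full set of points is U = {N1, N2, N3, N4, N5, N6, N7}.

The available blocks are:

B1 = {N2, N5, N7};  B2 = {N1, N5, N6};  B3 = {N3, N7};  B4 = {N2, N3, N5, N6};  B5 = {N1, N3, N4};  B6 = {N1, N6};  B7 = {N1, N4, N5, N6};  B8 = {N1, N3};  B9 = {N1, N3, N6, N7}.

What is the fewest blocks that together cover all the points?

B1 and B7 and B8 together: B1 ∪ B7 ∪ B8 = {N1, N2, N3, N4, N5, N6, N7} — every point is covered.
No 2 of the 9 blocks cover everything (all 36 combinations miss at least one point), so 3 is optimal.

3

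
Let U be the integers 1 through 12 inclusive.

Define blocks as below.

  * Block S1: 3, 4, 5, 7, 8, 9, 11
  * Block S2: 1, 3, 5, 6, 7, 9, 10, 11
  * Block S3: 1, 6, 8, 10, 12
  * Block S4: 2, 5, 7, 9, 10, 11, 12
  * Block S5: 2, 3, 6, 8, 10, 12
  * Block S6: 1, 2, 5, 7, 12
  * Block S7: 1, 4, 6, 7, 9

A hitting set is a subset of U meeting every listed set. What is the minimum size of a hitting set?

H = {5, 6} meets every block (each contains at least one member of H), and |H| = 2.
No single element lies in every block, so at least 2 are needed and 2 is optimal.

2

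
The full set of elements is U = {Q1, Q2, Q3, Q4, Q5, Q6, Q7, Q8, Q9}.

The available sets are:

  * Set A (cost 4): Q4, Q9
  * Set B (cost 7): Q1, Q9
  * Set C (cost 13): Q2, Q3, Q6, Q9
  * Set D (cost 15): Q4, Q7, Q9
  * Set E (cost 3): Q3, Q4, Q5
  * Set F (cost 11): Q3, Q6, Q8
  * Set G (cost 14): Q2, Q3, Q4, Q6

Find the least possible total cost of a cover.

B, C, D, E, F together cover every element (B ∪ C ∪ D ∪ E ∪ F = {Q1, Q2, Q3, Q4, Q5, Q6, Q7, Q8, Q9}); total cost 7 + 13 + 15 + 3 + 11 = 49.
No covering selection has total cost below 49.

49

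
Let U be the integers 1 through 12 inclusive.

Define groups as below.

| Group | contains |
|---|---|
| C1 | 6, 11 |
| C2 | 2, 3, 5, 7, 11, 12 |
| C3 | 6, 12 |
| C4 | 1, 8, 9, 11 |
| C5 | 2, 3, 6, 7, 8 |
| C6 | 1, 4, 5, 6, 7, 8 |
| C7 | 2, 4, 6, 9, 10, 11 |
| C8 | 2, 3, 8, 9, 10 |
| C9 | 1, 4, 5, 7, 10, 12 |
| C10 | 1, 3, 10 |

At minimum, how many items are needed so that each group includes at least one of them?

The 3 items {1, 2, 6} hit every group.
No choice of 2 items meets every group, so 3 is the minimum.

3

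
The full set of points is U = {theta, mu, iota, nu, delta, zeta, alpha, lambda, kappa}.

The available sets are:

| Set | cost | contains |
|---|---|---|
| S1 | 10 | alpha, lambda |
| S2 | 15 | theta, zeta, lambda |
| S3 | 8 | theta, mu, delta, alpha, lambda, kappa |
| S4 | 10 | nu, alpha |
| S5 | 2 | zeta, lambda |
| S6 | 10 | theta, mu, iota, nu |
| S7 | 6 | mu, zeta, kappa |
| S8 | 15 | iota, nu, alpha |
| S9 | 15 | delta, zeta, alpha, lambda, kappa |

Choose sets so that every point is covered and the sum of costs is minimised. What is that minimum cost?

20

S3, S5, S6 together cover every point (S3 ∪ S5 ∪ S6 = {theta, mu, iota, nu, delta, zeta, alpha, lambda, kappa}); total cost 8 + 2 + 10 = 20.
No covering selection has total cost below 20.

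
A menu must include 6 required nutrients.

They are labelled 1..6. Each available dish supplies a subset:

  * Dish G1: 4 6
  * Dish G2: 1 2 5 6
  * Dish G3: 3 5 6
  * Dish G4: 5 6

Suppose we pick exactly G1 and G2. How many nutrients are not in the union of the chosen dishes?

1

Union of G1, G2 = {1, 2, 4, 5, 6}.
Not covered: 3 — 1 nutrient.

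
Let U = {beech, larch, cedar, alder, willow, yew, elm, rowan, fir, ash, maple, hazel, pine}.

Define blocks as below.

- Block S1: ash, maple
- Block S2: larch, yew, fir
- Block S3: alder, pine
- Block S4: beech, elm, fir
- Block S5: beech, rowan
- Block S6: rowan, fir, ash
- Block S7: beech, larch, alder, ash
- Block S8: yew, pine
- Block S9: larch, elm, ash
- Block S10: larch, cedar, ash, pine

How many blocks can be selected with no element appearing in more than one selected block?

4

S1, S2, S3, S5 are pairwise disjoint (S1={ash,maple}; S2={larch,yew,fir}; S3={alder,pine}; S5={beech,rowan}).
Every remaining block overlaps one of these, and no 5 of the listed blocks are pairwise disjoint, so 4 is the maximum.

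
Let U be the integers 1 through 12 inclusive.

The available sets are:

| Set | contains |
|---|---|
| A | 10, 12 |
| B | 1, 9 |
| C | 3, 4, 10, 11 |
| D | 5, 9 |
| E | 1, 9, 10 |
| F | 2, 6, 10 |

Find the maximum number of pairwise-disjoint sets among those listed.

C, D are pairwise disjoint (C={3,4,10,11}; D={5,9}).
Every remaining set overlaps one of these, and no 3 of the listed sets are pairwise disjoint, so 2 is the maximum.

2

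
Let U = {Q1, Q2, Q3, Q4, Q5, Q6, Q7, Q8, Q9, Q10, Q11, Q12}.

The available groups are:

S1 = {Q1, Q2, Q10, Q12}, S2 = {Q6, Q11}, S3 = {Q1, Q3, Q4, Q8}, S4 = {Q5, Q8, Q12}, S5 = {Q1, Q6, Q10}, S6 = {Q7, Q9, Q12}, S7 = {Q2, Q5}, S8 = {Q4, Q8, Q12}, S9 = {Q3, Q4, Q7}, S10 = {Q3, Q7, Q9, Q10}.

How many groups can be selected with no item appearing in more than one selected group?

S2, S3, S6, S7 are pairwise disjoint (S2={Q6,Q11}; S3={Q1,Q3,Q4,Q8}; S6={Q7,Q9,Q12}; S7={Q2,Q5}).
Every remaining group overlaps one of these, and no 5 of the listed groups are pairwise disjoint, so 4 is the maximum.

4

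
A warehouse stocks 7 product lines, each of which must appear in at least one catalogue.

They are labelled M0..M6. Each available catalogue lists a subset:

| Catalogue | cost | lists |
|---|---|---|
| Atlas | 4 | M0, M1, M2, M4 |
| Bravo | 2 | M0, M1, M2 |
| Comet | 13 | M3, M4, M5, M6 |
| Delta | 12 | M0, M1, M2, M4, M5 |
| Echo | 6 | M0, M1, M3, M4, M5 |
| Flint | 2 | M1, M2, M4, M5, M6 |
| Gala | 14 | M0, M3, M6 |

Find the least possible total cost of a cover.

8

Echo, Flint together cover every product (Echo ∪ Flint = {M0, M1, M2, M3, M4, M5, M6}); total cost 6 + 2 = 8.
The greedy pick Flint, Bravo, Echo costs 10; no covering selection beats 8.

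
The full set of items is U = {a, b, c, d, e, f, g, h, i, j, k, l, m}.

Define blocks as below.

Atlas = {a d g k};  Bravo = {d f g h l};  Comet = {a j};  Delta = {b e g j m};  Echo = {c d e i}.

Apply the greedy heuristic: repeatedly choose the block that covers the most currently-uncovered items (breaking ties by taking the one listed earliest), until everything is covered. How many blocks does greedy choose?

4

Greedy: pick Bravo (covers 5 new) → pick Delta (covers 4 new) → pick Atlas (covers 2 new) → pick Echo (covers 2 new). Total picks: 4.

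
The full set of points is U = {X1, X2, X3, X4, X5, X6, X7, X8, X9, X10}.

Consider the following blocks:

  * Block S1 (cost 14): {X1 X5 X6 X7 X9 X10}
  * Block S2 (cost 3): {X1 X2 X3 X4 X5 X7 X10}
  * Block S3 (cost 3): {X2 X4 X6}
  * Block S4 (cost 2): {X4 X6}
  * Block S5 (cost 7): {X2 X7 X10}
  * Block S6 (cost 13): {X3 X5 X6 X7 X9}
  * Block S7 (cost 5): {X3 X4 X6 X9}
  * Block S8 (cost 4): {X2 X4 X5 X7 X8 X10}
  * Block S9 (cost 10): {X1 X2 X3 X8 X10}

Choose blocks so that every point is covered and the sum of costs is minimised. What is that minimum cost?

12

S2, S7, S8 together cover every point (S2 ∪ S7 ∪ S8 = {X1, X2, X3, X4, X5, X6, X7, X8, X9, X10}); total cost 3 + 5 + 4 = 12.
The greedy pick S2, S4, S8, S7 costs 14; no covering selection beats 12.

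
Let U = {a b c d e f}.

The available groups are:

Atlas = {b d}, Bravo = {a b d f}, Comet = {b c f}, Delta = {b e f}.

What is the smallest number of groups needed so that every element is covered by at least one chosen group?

3

Take {Bravo, Comet, Delta}. Their union is {a, b, c, d, e, f}, which is all 6 elements.
Only Bravo contains a, so Bravo is forced; the remaining 2 elements need at least 2 more groups (each remaining group adds at most 1) — so at least 3 groups are needed, and 3 is optimal.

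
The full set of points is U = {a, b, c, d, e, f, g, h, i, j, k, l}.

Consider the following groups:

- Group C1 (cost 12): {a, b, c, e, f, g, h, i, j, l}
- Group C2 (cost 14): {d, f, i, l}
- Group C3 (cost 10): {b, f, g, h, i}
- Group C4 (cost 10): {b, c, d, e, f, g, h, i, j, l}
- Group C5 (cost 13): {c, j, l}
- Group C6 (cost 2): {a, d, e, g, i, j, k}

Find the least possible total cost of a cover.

12

C4, C6 together cover every point (C4 ∪ C6 = {a, b, c, d, e, f, g, h, i, j, k, l}); total cost 10 + 2 = 12.
No covering selection has total cost below 12.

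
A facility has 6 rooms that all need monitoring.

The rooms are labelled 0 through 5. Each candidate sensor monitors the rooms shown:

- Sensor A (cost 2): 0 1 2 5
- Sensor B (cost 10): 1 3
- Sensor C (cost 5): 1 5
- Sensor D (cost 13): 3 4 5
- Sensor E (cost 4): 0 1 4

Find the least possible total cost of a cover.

15

A, D together cover every room (A ∪ D = {0, 1, 2, 3, 4, 5}); total cost 2 + 13 = 15.
The greedy pick A, E, B costs 16; no covering selection beats 15.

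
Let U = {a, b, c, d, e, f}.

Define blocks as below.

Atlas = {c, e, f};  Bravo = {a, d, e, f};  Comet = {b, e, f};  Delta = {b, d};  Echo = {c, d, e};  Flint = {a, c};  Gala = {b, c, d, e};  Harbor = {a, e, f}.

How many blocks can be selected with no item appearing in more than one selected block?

Delta, Harbor are pairwise disjoint (Delta={b,d}; Harbor={a,e,f}).
Every remaining block overlaps one of these, and no 3 of the listed blocks are pairwise disjoint, so 2 is the maximum.

2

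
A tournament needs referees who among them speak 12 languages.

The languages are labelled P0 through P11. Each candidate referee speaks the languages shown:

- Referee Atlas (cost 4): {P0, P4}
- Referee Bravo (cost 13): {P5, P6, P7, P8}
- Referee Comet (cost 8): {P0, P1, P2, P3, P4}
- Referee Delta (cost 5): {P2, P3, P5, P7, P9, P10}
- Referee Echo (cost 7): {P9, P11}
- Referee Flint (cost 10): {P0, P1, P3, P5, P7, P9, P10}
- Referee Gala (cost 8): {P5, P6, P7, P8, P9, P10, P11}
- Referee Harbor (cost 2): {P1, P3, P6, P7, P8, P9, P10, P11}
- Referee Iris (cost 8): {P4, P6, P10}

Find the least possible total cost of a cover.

Atlas, Delta, Harbor together cover every language (Atlas ∪ Delta ∪ Harbor = {P0, P1, P2, P3, P4, P5, P6, P7, P8, P9, P10, P11}); total cost 4 + 5 + 2 = 11.
No covering selection has total cost below 11.

11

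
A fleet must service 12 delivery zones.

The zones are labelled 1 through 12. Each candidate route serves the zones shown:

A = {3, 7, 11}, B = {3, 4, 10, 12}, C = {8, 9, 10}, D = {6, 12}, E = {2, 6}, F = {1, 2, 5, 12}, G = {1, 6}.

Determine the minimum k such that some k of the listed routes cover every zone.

A and B and C and D and F together: A ∪ B ∪ C ∪ D ∪ F = {1, 2, 3, 4, 5, 6, 7, 8, 9, 10, 11, 12} — every zone is covered.
No 4 of the 7 routes cover everything (all 35 combinations miss at least one zone), so 5 is optimal.

5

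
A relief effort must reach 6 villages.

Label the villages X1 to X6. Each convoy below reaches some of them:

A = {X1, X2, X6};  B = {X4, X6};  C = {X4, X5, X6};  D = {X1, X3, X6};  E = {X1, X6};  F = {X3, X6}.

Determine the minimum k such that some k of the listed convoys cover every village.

Take {A, C, D}. Their union is {X1, X2, X3, X4, X5, X6}, which is all 6 villages.
Only A contains X2, so A is forced; the remaining 3 villages need at least 2 more convoys (each remaining convoy adds at most 2) — so at least 3 convoys are needed, and 3 is optimal.

3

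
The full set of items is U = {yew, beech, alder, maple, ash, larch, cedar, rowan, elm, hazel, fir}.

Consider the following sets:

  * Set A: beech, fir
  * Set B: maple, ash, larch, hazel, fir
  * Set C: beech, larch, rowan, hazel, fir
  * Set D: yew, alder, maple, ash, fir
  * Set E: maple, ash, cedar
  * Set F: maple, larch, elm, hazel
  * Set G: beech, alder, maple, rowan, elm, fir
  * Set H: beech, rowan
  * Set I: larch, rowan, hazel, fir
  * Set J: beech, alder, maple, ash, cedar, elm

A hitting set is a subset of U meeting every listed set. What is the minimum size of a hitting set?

The 3 items {beech, maple, rowan} hit every set.
No choice of 2 items meets every set, so 3 is the minimum.

3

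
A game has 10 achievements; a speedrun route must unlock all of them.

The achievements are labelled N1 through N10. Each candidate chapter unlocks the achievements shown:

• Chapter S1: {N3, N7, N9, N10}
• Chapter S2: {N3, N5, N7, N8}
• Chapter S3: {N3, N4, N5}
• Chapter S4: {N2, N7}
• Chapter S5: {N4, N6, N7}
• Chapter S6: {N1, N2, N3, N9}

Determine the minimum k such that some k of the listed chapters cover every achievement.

4

S1 and S2 and S5 and S6 together: S1 ∪ S2 ∪ S5 ∪ S6 = {N1, N2, N3, N4, N5, N6, N7, N8, N9, N10} — every achievement is covered.
Only S1 contains N10, so S1 is forced; the remaining 6 achievements need at least 3 more chapters (each remaining chapter adds at most 2) — so at least 4 chapters are needed, and 4 is optimal.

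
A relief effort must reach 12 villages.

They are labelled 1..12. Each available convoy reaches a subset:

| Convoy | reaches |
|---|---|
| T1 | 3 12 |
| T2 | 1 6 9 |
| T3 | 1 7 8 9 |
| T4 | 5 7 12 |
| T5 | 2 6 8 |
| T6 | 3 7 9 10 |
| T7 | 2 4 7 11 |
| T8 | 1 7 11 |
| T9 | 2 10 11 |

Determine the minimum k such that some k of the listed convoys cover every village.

5

T4 and T5 and T6 and T7 and T8 together: T4 ∪ T5 ∪ T6 ∪ T7 ∪ T8 = {1, 2, 3, 4, 5, 6, 7, 8, 9, 10, 11, 12} — every village is covered.
No 4 of the 9 convoys cover everything (all 126 combinations miss at least one village), so 5 is optimal.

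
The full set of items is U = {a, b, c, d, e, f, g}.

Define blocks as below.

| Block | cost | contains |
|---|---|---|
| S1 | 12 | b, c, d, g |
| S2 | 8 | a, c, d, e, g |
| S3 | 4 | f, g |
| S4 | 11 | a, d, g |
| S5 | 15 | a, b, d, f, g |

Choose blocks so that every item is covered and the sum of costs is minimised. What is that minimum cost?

23

S2, S5 together cover every item (S2 ∪ S5 = {a, b, c, d, e, f, g}); total cost 8 + 15 = 23.
The greedy pick S2, S3, S1 costs 24; no covering selection beats 23.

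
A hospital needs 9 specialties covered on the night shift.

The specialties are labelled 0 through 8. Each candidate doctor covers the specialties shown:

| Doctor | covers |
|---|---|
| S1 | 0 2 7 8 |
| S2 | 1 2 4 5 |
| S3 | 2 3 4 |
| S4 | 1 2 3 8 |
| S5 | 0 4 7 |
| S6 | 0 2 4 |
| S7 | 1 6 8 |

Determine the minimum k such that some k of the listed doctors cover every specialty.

Take {S2, S4, S5, S7}. Their union is {0, 1, 2, 3, 4, 5, 6, 7, 8}, which is all 9 specialties.
No 3 of the 7 doctors cover everything (all 35 combinations miss at least one specialty), so 4 is optimal.

4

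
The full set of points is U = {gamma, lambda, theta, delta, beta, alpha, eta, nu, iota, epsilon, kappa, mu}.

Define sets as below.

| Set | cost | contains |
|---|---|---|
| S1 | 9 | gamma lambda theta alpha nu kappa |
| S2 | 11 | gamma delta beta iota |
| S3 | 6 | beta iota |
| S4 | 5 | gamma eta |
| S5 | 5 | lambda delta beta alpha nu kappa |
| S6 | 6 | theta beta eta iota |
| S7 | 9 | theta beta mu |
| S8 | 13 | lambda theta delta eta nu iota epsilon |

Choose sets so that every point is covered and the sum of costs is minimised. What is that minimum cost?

S1, S7, S8 together cover every point (S1 ∪ S7 ∪ S8 = {gamma, lambda, theta, delta, beta, alpha, eta, nu, iota, epsilon, kappa, mu}); total cost 9 + 9 + 13 = 31.
The greedy pick S5, S6, S4, S7, S8 costs 38; no covering selection beats 31.

31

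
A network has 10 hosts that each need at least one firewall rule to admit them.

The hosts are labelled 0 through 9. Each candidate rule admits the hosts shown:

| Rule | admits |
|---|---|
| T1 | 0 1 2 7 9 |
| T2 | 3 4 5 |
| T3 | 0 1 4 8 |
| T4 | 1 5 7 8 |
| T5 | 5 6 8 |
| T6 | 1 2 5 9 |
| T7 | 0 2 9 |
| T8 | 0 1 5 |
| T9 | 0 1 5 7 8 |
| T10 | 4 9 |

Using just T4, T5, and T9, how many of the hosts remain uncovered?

4

Union of T4, T5, T9 = {0, 1, 5, 6, 7, 8}.
Not covered: 2, 3, 4, 9 — 4 hosts.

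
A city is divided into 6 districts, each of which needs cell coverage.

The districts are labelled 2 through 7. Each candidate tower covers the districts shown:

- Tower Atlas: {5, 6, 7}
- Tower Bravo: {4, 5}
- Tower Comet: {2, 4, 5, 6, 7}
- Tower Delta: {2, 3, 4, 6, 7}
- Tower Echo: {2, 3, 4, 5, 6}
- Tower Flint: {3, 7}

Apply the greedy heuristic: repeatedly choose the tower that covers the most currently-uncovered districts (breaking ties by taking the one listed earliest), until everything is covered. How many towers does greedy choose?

2

Greedy: pick Comet (covers 5 new) → pick Delta (covers 1 new). Total picks: 2.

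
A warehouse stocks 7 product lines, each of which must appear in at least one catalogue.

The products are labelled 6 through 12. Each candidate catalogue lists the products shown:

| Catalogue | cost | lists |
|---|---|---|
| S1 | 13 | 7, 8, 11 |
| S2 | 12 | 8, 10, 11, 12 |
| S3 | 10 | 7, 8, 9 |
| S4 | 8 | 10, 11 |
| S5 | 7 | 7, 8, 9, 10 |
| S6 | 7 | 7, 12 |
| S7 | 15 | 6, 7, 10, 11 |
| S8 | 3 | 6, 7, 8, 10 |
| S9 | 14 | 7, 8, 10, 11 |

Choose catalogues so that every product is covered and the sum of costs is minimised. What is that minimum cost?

S2, S5, S8 together cover every product (S2 ∪ S5 ∪ S8 = {6, 7, 8, 9, 10, 11, 12}); total cost 12 + 7 + 3 = 22.
No covering selection has total cost below 22.

22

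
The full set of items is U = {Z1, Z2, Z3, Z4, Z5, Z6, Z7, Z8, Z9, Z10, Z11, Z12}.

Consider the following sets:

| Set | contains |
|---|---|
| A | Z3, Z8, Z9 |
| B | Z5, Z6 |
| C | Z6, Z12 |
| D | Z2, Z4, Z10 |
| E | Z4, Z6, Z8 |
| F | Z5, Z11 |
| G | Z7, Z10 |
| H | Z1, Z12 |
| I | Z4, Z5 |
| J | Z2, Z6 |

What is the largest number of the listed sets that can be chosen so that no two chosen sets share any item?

5

A, F, G, H, J are pairwise disjoint (A={Z3,Z8,Z9}; F={Z5,Z11}; G={Z7,Z10}; H={Z1,Z12}; J={Z2,Z6}).
Every remaining set overlaps one of these, and no 6 of the listed sets are pairwise disjoint, so 5 is the maximum.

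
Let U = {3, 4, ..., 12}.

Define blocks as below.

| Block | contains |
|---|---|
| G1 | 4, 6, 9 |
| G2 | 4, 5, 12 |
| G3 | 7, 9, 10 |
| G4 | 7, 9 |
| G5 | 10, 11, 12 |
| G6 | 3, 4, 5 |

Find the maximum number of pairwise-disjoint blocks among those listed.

G4, G5, G6 are pairwise disjoint (G4={7,9}; G5={10,11,12}; G6={3,4,5}).
Every remaining block overlaps one of these, and no 4 of the listed blocks are pairwise disjoint, so 3 is the maximum.

3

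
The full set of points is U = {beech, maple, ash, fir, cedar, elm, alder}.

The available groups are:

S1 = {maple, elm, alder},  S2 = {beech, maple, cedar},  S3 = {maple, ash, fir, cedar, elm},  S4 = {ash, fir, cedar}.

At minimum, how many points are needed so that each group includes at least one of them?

Take H = {maple, fir}. Each listed group contains at least one of these, so H is a hitting set of size 2.
The groups S1, S4 are pairwise disjoint, so any hitting set needs a separate point for each — at least 2. Hence 2 is optimal.

2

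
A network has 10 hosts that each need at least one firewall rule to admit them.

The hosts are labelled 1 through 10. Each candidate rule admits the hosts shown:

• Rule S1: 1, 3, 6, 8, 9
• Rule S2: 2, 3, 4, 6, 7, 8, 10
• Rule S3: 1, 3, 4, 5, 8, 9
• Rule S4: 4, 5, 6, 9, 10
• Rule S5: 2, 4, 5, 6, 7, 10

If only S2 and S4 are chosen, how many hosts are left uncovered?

Union of S2, S4 = {2, 3, 4, 5, 6, 7, 8, 9, 10}.
Not covered: 1 — 1 host.

1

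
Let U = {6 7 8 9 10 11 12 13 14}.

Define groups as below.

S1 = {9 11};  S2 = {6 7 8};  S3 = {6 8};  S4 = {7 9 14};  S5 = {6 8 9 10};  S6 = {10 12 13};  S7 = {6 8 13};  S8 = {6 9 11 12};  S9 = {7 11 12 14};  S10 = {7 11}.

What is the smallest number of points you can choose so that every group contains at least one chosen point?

The 4 points {6, 9, 11, 12} hit every group.
No choice of 3 points meets every group, so 4 is the minimum.

4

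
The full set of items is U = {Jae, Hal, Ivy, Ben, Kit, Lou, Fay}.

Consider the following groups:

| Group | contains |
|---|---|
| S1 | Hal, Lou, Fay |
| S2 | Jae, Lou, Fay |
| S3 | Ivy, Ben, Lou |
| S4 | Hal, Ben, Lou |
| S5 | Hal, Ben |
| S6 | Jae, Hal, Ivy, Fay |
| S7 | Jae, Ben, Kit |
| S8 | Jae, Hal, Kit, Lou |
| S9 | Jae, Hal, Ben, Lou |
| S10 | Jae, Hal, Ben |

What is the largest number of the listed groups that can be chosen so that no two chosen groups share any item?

S1, S7 are pairwise disjoint (S1={Hal,Lou,Fay}; S7={Jae,Ben,Kit}).
Every remaining group overlaps one of these, and no 3 of the listed groups are pairwise disjoint, so 2 is the maximum.

2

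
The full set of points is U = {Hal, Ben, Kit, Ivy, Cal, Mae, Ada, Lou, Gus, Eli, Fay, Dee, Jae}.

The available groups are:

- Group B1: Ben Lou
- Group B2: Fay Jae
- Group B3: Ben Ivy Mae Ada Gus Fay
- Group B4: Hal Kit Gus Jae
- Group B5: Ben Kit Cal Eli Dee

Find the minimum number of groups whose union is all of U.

Take {B1, B3, B4, B5}. Their union is {Hal, Ben, Kit, Ivy, Cal, Mae, Ada, Lou, Gus, Eli, Fay, Dee, Jae}, which is all 13 points.
Only B1 contains Lou, so B1 is forced; the remaining 11 points need at least 3 more groups (each remaining group adds at most 5) — so at least 4 groups are needed, and 4 is optimal.

4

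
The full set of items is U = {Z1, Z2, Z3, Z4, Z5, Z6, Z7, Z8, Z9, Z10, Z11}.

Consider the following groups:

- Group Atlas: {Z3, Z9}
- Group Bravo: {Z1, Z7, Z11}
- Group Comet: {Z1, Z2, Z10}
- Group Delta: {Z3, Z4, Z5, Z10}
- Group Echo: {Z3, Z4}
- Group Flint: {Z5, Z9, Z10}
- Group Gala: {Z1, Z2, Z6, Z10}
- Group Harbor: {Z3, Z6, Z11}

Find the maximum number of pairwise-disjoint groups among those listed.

3

Bravo, Echo, Flint are pairwise disjoint (Bravo={Z1,Z7,Z11}; Echo={Z3,Z4}; Flint={Z5,Z9,Z10}).
Every remaining group overlaps one of these, and no 4 of the listed groups are pairwise disjoint, so 3 is the maximum.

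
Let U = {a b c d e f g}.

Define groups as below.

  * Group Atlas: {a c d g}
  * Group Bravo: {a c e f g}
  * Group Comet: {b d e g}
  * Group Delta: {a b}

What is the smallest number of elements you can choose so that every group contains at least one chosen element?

Take H = {a, g}. Each listed group contains at least one of these, so H is a hitting set of size 2.
No single element lies in every group, so at least 2 are needed and 2 is optimal.

2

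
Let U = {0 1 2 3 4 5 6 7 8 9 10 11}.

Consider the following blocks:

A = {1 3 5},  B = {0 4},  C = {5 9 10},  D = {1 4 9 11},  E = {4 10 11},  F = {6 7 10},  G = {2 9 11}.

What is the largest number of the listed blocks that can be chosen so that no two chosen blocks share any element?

4

A, B, F, G are pairwise disjoint (A={1,3,5}; B={0,4}; F={6,7,10}; G={2,9,11}).
Every remaining block overlaps one of these, and no 5 of the listed blocks are pairwise disjoint, so 4 is the maximum.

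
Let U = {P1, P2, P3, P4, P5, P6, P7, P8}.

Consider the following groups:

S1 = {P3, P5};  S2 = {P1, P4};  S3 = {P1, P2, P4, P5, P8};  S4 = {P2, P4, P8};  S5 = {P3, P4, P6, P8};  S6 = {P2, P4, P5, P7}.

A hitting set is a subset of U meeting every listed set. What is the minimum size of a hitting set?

Take H = {P3, P4}. Each listed group contains at least one of these, so H is a hitting set of size 2.
The groups S1, S4 are pairwise disjoint, so any hitting set needs a separate point for each — at least 2. Hence 2 is optimal.

2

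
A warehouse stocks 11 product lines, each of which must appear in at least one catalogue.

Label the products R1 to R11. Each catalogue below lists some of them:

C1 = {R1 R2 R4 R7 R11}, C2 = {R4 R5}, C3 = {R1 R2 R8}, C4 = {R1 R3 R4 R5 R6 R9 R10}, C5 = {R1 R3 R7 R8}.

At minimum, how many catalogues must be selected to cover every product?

3

Take {C1, C4, C5}. Their union is {R1, R2, R3, R4, R5, R6, R7, R8, R9, R10, R11}, which is all 11 products.
Only C4 contains R6, so C4 is forced; the remaining 4 products need at least 2 more catalogues (each remaining catalogue adds at most 3) — so at least 3 catalogues are needed, and 3 is optimal.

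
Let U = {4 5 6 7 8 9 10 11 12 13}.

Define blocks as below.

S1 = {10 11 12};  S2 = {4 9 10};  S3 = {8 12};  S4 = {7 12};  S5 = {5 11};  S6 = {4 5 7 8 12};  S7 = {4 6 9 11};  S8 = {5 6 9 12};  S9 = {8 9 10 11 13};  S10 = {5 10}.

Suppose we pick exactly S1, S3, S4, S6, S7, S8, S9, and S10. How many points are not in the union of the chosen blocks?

0

Union of S1, S3, S4, S6, S7, S8, S9, S10 = {4, 5, 6, 7, 8, 9, 10, 11, 12, 13} — that's every point, so 0 are uncovered.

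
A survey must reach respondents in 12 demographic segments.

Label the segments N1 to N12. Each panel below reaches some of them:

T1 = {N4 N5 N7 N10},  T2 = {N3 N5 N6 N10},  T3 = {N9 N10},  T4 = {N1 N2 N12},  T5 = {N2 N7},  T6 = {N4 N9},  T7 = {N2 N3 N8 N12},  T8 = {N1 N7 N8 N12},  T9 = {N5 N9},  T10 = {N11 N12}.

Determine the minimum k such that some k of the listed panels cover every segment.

5

T2 and T6 and T7 and T8 and T10 together: T2 ∪ T6 ∪ T7 ∪ T8 ∪ T10 = {N1, N2, N3, N4, N5, N6, N7, N8, N9, N10, N11, N12} — every segment is covered.
No 4 of the 10 panels cover everything (all 210 combinations miss at least one segment), so 5 is optimal.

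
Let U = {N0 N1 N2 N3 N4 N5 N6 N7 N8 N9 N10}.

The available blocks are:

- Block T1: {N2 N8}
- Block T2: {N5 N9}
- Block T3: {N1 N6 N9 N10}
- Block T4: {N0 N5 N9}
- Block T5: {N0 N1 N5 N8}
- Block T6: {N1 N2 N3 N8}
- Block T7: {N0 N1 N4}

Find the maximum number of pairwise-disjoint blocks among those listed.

T1, T2, T7 are pairwise disjoint (T1={N2,N8}; T2={N5,N9}; T7={N0,N1,N4}).
Every remaining block overlaps one of these, and no 4 of the listed blocks are pairwise disjoint, so 3 is the maximum.

3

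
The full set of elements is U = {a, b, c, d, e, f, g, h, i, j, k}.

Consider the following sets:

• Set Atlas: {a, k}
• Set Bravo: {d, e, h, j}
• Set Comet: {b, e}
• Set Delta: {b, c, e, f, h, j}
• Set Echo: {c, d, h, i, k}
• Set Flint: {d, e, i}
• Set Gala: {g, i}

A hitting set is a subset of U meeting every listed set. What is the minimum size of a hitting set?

3

Take T = {e, i, k}. Each listed set contains at least one of these, so T is a hitting set of size 3.
The sets Atlas, Delta, Gala are pairwise disjoint, so any hitting set needs a separate element for each — at least 3. Hence 3 is optimal.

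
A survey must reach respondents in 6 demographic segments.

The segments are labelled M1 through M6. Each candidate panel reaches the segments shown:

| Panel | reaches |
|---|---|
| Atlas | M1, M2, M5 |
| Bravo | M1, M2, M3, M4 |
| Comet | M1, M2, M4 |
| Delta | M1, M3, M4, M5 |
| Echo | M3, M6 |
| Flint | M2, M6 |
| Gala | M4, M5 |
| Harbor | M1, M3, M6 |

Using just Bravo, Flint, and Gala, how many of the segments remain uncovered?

0

Union of Bravo, Flint, Gala = {M1, M2, M3, M4, M5, M6} — that's every segment, so 0 are uncovered.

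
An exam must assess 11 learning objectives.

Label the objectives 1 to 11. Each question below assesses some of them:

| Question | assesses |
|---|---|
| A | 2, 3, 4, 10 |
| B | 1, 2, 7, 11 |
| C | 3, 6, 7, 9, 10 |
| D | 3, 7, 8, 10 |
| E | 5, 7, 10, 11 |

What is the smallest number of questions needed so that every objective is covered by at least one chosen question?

5

Take {A, B, C, D, E}. Their union is {1, 2, 3, 4, 5, 6, 7, 8, 9, 10, 11}, which is all 11 objectives.
No 4 of the 5 questions cover everything (all 5 combinations miss at least one objective), so 5 is optimal.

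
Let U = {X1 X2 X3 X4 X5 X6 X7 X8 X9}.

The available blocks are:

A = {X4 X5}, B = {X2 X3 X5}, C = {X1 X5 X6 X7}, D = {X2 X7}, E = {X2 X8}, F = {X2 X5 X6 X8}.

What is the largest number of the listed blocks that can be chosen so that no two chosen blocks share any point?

2

A, E are pairwise disjoint (A={X4,X5}; E={X2,X8}).
Every remaining block overlaps one of these, and no 3 of the listed blocks are pairwise disjoint, so 2 is the maximum.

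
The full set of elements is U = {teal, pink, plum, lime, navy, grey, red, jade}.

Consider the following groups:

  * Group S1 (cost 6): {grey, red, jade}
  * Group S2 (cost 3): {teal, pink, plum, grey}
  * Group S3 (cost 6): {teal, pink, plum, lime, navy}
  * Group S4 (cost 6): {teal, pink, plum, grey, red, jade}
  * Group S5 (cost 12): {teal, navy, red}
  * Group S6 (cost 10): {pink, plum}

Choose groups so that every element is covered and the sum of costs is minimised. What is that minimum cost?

12

S3, S4 together cover every element (S3 ∪ S4 = {teal, pink, plum, lime, navy, grey, red, jade}); total cost 6 + 6 = 12.
The greedy pick S2, S1, S3 costs 15; no covering selection beats 12.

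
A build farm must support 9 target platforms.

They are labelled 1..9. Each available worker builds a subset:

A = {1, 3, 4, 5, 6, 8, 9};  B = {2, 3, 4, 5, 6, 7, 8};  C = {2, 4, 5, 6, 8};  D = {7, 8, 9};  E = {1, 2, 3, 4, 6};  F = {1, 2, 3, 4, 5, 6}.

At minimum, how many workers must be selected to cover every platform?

2

Take {D, F}. Their union is {1, 2, 3, 4, 5, 6, 7, 8, 9}, which is all 9 platforms.
No single worker has all 9 platforms (the largest, A, has 7), so 2 is optimal.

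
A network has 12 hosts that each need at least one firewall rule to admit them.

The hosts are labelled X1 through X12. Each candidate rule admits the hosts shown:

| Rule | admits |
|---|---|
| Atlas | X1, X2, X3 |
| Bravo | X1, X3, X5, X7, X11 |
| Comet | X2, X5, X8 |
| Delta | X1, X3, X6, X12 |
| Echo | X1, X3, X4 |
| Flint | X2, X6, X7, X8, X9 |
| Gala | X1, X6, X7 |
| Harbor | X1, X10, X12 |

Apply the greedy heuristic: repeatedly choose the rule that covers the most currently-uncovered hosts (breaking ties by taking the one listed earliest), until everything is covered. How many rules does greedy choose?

4

Greedy: pick Bravo (covers 5 new) → pick Flint (covers 4 new) → pick Harbor (covers 2 new) → pick Echo (covers 1 new). Total picks: 4.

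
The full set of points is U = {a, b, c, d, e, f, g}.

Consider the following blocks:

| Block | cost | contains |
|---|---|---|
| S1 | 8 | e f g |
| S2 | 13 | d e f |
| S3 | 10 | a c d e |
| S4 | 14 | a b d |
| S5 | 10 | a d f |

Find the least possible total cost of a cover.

32

S1, S3, S4 together cover every point (S1 ∪ S3 ∪ S4 = {a, b, c, d, e, f, g}); total cost 8 + 10 + 14 = 32.
No covering selection has total cost below 32.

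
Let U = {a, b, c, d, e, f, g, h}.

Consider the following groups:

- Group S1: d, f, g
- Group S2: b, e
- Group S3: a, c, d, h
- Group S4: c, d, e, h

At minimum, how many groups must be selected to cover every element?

S1 and S2 and S3 together: S1 ∪ S2 ∪ S3 = {a, b, c, d, e, f, g, h} — every element is covered.
Only S3 contains a, so S3 is forced; the remaining 4 elements need at least 2 more groups (each remaining group adds at most 2) — so at least 3 groups are needed, and 3 is optimal.

3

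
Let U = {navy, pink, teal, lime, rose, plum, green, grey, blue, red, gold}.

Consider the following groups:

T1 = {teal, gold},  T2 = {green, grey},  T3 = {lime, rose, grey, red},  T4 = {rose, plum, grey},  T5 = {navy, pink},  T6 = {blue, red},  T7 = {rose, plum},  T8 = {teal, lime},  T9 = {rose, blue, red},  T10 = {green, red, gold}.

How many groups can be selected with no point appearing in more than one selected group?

5

T1, T2, T5, T6, T7 are pairwise disjoint (T1={teal,gold}; T2={green,grey}; T5={navy,pink}; T6={blue,red}; T7={rose,plum}).
Every remaining group overlaps one of these, and no 6 of the listed groups are pairwise disjoint, so 5 is the maximum.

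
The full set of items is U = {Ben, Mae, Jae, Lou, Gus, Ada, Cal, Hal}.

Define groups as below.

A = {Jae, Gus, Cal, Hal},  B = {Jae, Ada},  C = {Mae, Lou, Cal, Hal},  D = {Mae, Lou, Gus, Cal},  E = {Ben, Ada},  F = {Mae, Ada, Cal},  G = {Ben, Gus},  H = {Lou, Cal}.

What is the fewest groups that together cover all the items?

A, C, and E cover everything between them: the union {Ben, Mae, Jae, Lou, Gus, Ada, Cal, Hal} is all of U.
No 2 of the 8 groups cover everything (all 28 combinations miss at least one item), so 3 is optimal.

3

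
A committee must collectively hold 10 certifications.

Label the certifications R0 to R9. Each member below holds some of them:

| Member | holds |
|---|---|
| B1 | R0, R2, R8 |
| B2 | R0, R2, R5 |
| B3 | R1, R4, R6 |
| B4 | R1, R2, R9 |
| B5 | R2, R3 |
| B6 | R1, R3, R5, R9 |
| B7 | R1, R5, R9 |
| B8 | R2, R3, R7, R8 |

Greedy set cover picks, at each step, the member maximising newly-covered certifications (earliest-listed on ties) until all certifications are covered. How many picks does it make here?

Greedy: pick B6 (covers 4 new) → pick B1 (covers 3 new) → pick B3 (covers 2 new) → pick B8 (covers 1 new). Total picks: 4.

4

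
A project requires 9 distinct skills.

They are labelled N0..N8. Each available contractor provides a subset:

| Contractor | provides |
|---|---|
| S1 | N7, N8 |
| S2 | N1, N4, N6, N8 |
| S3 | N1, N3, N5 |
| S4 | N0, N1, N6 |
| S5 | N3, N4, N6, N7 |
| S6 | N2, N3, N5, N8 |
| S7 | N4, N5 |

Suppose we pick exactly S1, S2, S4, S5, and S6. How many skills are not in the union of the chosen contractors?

0

Union of S1, S2, S4, S5, S6 = {N0, N1, N2, N3, N4, N5, N6, N7, N8} — that's every skill, so 0 are uncovered.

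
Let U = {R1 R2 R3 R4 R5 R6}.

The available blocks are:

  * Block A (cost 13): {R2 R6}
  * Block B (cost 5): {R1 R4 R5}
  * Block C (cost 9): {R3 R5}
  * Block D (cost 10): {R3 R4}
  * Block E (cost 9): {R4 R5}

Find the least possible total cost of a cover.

A, B, C together cover every element (A ∪ B ∪ C = {R1, R2, R3, R4, R5, R6}); total cost 13 + 5 + 9 = 27.
No covering selection has total cost below 27.

27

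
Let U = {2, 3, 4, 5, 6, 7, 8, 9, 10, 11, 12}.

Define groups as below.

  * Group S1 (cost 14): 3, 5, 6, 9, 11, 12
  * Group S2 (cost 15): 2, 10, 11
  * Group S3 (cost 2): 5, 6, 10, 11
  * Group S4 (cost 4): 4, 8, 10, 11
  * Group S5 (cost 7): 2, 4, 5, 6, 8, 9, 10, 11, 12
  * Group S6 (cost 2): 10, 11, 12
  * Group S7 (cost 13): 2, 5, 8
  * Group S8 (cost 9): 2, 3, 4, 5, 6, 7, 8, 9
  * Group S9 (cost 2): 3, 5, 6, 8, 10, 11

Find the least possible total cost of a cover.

S6, S8 together cover every item (S6 ∪ S8 = {2, 3, 4, 5, 6, 7, 8, 9, 10, 11, 12}); total cost 2 + 9 = 11.
The greedy pick S9, S5, S8 costs 18; no covering selection beats 11.

11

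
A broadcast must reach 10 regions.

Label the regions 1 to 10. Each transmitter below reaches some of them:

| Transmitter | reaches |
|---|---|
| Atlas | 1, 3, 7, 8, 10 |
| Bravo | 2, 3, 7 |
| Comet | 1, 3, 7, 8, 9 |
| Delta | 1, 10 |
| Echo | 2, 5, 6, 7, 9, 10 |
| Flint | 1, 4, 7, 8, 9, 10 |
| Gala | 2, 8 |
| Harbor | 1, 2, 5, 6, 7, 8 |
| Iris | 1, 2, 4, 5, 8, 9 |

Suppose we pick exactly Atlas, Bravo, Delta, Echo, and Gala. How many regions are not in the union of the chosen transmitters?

1

Union of Atlas, Bravo, Delta, Echo, Gala = {1, 2, 3, 5, 6, 7, 8, 9, 10}.
Not covered: 4 — 1 region.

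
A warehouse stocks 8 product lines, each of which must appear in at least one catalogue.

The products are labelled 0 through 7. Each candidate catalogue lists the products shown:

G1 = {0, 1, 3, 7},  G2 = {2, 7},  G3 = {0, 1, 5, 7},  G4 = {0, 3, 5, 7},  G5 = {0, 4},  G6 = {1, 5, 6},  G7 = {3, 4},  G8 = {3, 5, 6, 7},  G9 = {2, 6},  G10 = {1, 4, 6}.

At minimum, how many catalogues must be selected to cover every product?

G2 and G4 and G10 together: G2 ∪ G4 ∪ G10 = {0, 1, 2, 3, 4, 5, 6, 7} — every product is covered.
No 2 of the 10 catalogues cover everything (all 45 combinations miss at least one product), so 3 is optimal.

3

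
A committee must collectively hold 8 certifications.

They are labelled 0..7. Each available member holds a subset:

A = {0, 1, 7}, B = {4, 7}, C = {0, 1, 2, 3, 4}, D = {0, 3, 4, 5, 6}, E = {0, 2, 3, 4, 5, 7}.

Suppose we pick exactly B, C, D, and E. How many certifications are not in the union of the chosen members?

0

Union of B, C, D, E = {0, 1, 2, 3, 4, 5, 6, 7} — that's every certification, so 0 are uncovered.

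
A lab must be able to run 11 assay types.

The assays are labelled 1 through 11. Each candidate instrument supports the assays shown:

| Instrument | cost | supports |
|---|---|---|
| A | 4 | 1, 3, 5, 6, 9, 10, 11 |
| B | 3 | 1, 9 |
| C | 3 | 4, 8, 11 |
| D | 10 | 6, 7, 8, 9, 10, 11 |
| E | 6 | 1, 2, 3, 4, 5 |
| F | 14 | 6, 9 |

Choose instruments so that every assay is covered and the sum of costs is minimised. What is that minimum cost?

D, E together cover every assay (D ∪ E = {1, 2, 3, 4, 5, 6, 7, 8, 9, 10, 11}); total cost 10 + 6 = 16.
The greedy pick A, C, E, D costs 23; no covering selection beats 16.

16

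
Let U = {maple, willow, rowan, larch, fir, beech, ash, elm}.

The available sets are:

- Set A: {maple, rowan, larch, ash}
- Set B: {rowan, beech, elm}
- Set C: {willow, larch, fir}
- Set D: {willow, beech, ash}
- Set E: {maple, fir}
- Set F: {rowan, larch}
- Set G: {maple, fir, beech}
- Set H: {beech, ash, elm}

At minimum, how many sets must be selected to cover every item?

3

A and B and C together: A ∪ B ∪ C = {maple, willow, rowan, larch, fir, beech, ash, elm} — every item is covered.
No 2 of the 8 sets cover everything (all 28 combinations miss at least one item), so 3 is optimal.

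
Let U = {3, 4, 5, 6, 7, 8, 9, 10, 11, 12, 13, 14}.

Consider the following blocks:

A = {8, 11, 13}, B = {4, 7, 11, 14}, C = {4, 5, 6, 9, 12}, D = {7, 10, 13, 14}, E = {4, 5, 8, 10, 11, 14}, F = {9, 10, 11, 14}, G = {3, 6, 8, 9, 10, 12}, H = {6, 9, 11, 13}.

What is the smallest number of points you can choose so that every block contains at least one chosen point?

3

The 3 points {6, 7, 11} hit every block.
No choice of 2 points meets every block, so 3 is the minimum.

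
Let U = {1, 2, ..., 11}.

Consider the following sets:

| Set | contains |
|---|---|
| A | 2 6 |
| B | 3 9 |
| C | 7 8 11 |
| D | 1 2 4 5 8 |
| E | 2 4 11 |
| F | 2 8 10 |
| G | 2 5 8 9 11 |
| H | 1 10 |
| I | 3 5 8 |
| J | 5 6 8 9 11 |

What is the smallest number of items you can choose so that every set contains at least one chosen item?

The 4 items {1, 2, 8, 9} hit every set.
The sets A, B, C, H are pairwise disjoint, so any hitting set needs a separate item for each — at least 4. Hence 4 is optimal.

4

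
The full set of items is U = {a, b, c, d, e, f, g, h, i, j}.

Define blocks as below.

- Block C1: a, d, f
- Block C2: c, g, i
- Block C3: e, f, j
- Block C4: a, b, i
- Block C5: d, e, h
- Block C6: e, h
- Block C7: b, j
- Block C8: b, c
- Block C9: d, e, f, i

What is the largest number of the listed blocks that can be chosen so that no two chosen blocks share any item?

C1, C2, C6, C7 are pairwise disjoint (C1={a,d,f}; C2={c,g,i}; C6={e,h}; C7={b,j}).
Every remaining block overlaps one of these, and no 5 of the listed blocks are pairwise disjoint, so 4 is the maximum.

4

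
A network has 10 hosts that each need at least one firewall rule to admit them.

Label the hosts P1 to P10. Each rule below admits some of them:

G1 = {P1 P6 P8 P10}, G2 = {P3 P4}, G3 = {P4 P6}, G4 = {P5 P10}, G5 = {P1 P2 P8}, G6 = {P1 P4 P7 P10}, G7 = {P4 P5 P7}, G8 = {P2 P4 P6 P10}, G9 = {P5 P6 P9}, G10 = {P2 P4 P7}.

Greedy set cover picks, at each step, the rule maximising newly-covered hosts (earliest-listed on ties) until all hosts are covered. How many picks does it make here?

Greedy: pick G1 (covers 4 new) → pick G7 (covers 3 new) → pick G2 (covers 1 new) → pick G5 (covers 1 new) → pick G9 (covers 1 new). Total picks: 5.
(The true minimum cover uses only 4 rules, so greedy is not optimal here.)

5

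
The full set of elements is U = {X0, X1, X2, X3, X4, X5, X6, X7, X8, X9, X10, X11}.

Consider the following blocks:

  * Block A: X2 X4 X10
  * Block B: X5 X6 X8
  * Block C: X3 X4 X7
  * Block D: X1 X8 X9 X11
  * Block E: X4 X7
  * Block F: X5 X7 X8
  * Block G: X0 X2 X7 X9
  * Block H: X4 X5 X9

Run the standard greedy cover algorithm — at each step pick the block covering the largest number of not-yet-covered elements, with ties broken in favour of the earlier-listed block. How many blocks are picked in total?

Greedy: pick D (covers 4 new) → pick A (covers 3 new) → pick B (covers 2 new) → pick C (covers 2 new) → pick G (covers 1 new). Total picks: 5.

5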